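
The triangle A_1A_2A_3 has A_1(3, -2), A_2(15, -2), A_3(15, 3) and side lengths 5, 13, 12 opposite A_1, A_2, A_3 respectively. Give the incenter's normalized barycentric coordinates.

The incenter has barycentric coordinates proportional to the opposite side lengths: (5 : 13 : 12).
Normalizing by 5+13+12 = 30 gives (1/6, 13/30, 2/5).

(1/6, 13/30, 2/5)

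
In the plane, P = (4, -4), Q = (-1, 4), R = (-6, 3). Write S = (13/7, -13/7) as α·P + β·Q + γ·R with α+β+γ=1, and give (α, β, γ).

Signed area of the reference triangle: [PQR] = ½·(4·(4−3) + (-1)·(3−(-4)) + (-6)·(-4−4)) = ½·(4 − 7 + 48) = 45/2.
[SQR] = ½·((13/7)·(4−3) + (-1)·(3−(-13/7)) + (-6)·(-13/7−4)) = ½·(13/7 − 34/7 + 246/7) = 225/14, so the P-coordinate is (225/14)/(45/2) = 5/7.
[PSR] = ½·(4·(-13/7−3) + (13/7)·(3−(-4)) + (-6)·(-4−(-13/7))) = ½·(-136/7 + 13 + 90/7) = 45/14, so the Q-coordinate is 1/7.
[PQS] = ½·(4·(4−(-13/7)) + (-1)·(-13/7−(-4)) + (13/7)·(-4−4)) = ½·(164/7 − 15/7 − 104/7) = 45/14, so the R-coordinate is 1/7.

(5/7, 1/7, 1/7)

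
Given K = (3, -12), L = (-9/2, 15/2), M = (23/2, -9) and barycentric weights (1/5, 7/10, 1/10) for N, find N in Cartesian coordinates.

N = (1/5)·K + (7/10)·L + (1/10)·M.
x-coordinate: (1/5)·3 + (7/10)·(-9/2) + (1/10)·(23/2) = -7/5.
y-coordinate: (1/5)·(-12) + (7/10)·(15/2) + (1/10)·(-9) = 39/20.

(-7/5, 39/20)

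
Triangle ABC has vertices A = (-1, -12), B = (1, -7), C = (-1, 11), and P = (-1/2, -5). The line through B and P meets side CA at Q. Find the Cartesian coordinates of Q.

(-1, -13/3)

Barycentric coordinates of P with respect to ABC: (1/2, 1/4, 1/4).
On side CA the B-coordinate is zero; dropping P's B-weight 1/4 and renormalizing the remaining 1/4 : 1/2 gives weights 1/3, 2/3 on C, A.
Q = (1/3)·(-1, 11) + (2/3)·(-1, -12) = (-1, -13/3).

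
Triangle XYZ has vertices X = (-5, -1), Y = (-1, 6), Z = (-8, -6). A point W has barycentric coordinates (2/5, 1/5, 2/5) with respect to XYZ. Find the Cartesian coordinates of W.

W = (2/5)·X + (1/5)·Y + (2/5)·Z.
x-coordinate: (2/5)·(-5) + (1/5)·(-1) + (2/5)·(-8) = -27/5.
y-coordinate: (2/5)·(-1) + (1/5)·6 + (2/5)·(-6) = -8/5.

(-27/5, -8/5)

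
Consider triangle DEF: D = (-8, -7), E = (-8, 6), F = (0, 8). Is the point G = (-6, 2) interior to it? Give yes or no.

Barycentric coordinates of G: (9/26, 21/52, 1/4).
The three coordinates are positive, positive, positive; a point is interior exactly when all three are positive.

yes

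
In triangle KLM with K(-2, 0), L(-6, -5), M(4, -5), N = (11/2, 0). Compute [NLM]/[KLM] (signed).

[KLM] = ½·((-2)·(-5−(-5)) + (-6)·(-5−0) + 4·(0−(-5))) = ½·(0 + 30 + 20) = 25.
[NLM] = ½·((11/2)·(-5−(-5)) + (-6)·(-5−0) + 4·(0−(-5))) = ½·(0 + 30 + 20) = 25, so the ratio is 25/25 = 1.

1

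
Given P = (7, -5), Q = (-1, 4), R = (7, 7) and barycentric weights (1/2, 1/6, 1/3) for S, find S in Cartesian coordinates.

S = (1/2)·P + (1/6)·Q + (1/3)·R.
x-coordinate: (1/2)·7 + (1/6)·(-1) + (1/3)·7 = 17/3.
y-coordinate: (1/2)·(-5) + (1/6)·4 + (1/3)·7 = 1/2.

(17/3, 1/2)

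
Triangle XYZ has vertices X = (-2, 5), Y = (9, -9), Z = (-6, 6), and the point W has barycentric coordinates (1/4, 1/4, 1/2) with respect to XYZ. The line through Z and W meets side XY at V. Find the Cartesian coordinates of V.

(7/2, -2)

Line ZW meets XY where the Z-coordinate vanishes; zeroing W's Z-weight and renormalizing leaves X, Y-weights 1/4 : 1/4 → (1/2, 1/2).
So V = (1/2)·X + (1/2)·Y = (7/2, -2).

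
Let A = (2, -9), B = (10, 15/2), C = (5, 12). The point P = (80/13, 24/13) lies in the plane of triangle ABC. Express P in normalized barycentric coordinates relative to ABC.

Signed area of the reference triangle: [ABC] = ½·(2·(15/2−12) + 10·(12−(-9)) + 5·(-9−(15/2))) = ½·(-9 + 210 − 165/2) = 237/4.
[PBC] = ½·((80/13)·(15/2−12) + 10·(12−(24/13)) + 5·(24/13−(15/2))) = ½·(-360/13 + 1320/13 − 735/26) = 1185/52, so the A-coordinate is (1185/52)/(237/4) = 5/13.
[APC] = ½·(2·(24/13−12) + (80/13)·(12−(-9)) + 5·(-9−(24/13))) = ½·(-264/13 + 1680/13 − 705/13) = 711/26, so the B-coordinate is 6/13.
[ABP] = ½·(2·(15/2−(24/13)) + 10·(24/13−(-9)) + (80/13)·(-9−(15/2))) = ½·(147/13 + 1410/13 − 1320/13) = 237/26, so the C-coordinate is 2/13.

(5/13, 6/13, 2/13)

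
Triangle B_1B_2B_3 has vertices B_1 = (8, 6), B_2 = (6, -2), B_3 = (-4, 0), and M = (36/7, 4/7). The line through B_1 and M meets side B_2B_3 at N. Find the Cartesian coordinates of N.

(4, -8/5)

Barycentric coordinates of M with respect to B_1B_2B_3: (2/7, 4/7, 1/7).
On side B_2B_3 the B_1-coordinate is zero; dropping M's B_1-weight 2/7 and renormalizing the remaining 4/7 : 1/7 gives weights 4/5, 1/5 on B_2, B_3.
N = (4/5)·(6, -2) + (1/5)·(-4, 0) = (4, -8/5).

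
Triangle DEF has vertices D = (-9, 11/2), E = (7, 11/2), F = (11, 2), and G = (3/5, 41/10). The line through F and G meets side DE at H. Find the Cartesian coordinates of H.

Barycentric coordinates of G with respect to DEF: (1/2, 1/10, 2/5).
On side DE the F-coordinate is zero; dropping G's F-weight 2/5 and renormalizing the remaining 1/2 : 1/10 gives weights 5/6, 1/6 on D, E.
H = (5/6)·(-9, 11/2) + (1/6)·(7, 11/2) = (-19/3, 11/2).

(-19/3, 11/2)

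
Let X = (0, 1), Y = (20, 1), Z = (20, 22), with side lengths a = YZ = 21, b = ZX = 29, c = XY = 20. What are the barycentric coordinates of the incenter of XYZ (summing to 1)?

The incenter has barycentric coordinates proportional to the opposite side lengths: (21 : 29 : 20).
Normalizing by 21+29+20 = 70 gives (3/10, 29/70, 2/7).

(3/10, 29/70, 2/7)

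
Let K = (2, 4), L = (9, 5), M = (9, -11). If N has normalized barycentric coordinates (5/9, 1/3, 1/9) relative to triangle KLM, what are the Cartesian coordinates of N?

(46/9, 8/3)

N = (5/9)·K + (1/3)·L + (1/9)·M.
x-coordinate: (5/9)·2 + (1/3)·9 + (1/9)·9 = 46/9.
y-coordinate: (5/9)·4 + (1/3)·5 + (1/9)·(-11) = 8/3.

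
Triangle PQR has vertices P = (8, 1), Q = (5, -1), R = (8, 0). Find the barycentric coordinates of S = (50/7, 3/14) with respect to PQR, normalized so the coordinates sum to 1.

Signed area of the reference triangle: [PQR] = ½·(8·(-1−0) + 5·(0−1) + 8·(1−(-1))) = ½·(-8 − 5 + 16) = 3/2.
[SQR] = ½·((50/7)·(-1−0) + 5·(0−(3/14)) + 8·(3/14−(-1))) = ½·(-50/7 − 15/14 + 68/7) = 3/4, so the P-coordinate is (3/4)/(3/2) = 1/2.
[PSR] = ½·(8·(3/14−0) + (50/7)·(0−1) + 8·(1−(3/14))) = ½·(12/7 − 50/7 + 44/7) = 3/7, so the Q-coordinate is 2/7.
[PQS] = ½·(8·(-1−(3/14)) + 5·(3/14−1) + (50/7)·(1−(-1))) = ½·(-68/7 − 55/14 + 100/7) = 9/28, so the R-coordinate is 3/14.
Check: 1/2 + 2/7 + 3/14 = 1.

(1/2, 2/7, 3/14)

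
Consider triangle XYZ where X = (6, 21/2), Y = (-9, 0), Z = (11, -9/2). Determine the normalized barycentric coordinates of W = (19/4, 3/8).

Signed area of the reference triangle: [XYZ] = ½·(6·(0−(-9/2)) + (-9)·(-9/2−(21/2)) + 11·(21/2−0)) = ½·(27 + 135 + 231/2) = 555/4.
[WYZ] = ½·((19/4)·(0−(-9/2)) + (-9)·(-9/2−(3/8)) + 11·(3/8−0)) = ½·(171/8 + 351/8 + 33/8) = 555/16, so the X-coordinate is (555/16)/(555/4) = 1/4.
[XWZ] = ½·(6·(3/8−(-9/2)) + (19/4)·(-9/2−(21/2)) + 11·(21/2−(3/8))) = ½·(117/4 − 285/4 + 891/8) = 555/16, so the Y-coordinate is 1/4.
[XYW] = ½·(6·(0−(3/8)) + (-9)·(3/8−(21/2)) + (19/4)·(21/2−0)) = ½·(-9/4 + 729/8 + 399/8) = 555/8, so the Z-coordinate is 1/2.
Check: 1/4 + 1/4 + 1/2 = 1.

(1/4, 1/4, 1/2)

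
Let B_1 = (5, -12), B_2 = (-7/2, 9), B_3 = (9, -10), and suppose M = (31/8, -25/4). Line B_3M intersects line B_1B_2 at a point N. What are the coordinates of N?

(13/6, -5)

Barycentric coordinates of M with respect to B_1B_2B_3: (1/2, 1/4, 1/4).
On side B_1B_2 the B_3-coordinate is zero; dropping M's B_3-weight 1/4 and renormalizing the remaining 1/2 : 1/4 gives weights 2/3, 1/3 on B_1, B_2.
N = (2/3)·(5, -12) + (1/3)·(-7/2, 9) = (13/6, -5).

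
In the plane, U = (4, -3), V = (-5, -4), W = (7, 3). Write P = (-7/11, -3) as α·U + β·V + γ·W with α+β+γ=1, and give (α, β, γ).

Signed area of the reference triangle: [UVW] = ½·(4·(-4−3) + (-5)·(3−(-3)) + 7·(-3−(-4))) = ½·(-28 − 30 + 7) = -51/2.
[PVW] = ½·((-7/11)·(-4−3) + (-5)·(3−(-3)) + 7·(-3−(-4))) = ½·(49/11 − 30 + 7) = -102/11, so the U-coordinate is (-102/11)/(-51/2) = 4/11.
[UPW] = ½·(4·(-3−3) + (-7/11)·(3−(-3)) + 7·(-3−(-3))) = ½·(-24 − 42/11 + 0) = -153/11, so the V-coordinate is 6/11.
[UVP] = ½·(4·(-4−(-3)) + (-5)·(-3−(-3)) + (-7/11)·(-3−(-4))) = ½·(-4 + 0 − 7/11) = -51/22, so the W-coordinate is 1/11.

(4/11, 6/11, 1/11)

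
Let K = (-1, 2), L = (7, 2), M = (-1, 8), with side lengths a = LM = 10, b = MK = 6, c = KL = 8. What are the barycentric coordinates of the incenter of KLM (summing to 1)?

(5/12, 1/4, 1/3)

The incenter has barycentric coordinates proportional to the opposite side lengths: (10 : 6 : 8).
Normalizing by 10+6+8 = 24 gives (5/12, 1/4, 1/3).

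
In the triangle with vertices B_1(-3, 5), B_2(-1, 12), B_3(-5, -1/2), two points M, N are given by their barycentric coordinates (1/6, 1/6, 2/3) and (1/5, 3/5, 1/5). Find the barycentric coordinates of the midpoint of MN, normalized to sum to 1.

(11/60, 23/60, 13/30)

Since both coordinate triples sum to 1, the midpoint's barycentrics are the componentwise average.
(1/6+1/5)/2 = 11/60; similarly 23/60 and 13/30.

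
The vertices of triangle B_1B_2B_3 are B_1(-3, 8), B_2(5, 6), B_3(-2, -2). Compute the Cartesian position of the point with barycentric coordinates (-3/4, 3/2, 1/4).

M = (-3/4)·B_1 + (3/2)·B_2 + (1/4)·B_3.
x-coordinate: (-3/4)·(-3) + (3/2)·5 + (1/4)·(-2) = 37/4.
y-coordinate: (-3/4)·8 + (3/2)·6 + (1/4)·(-2) = 5/2.

(37/4, 5/2)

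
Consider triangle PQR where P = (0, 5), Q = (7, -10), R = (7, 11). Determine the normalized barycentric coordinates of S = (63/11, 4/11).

Signed area of the reference triangle: [PQR] = ½·(0·(-10−11) + 7·(11−5) + 7·(5−(-10))) = ½·(0 + 42 + 105) = 147/2.
[SQR] = ½·((63/11)·(-10−11) + 7·(11−(4/11)) + 7·(4/11−(-10))) = ½·(-1323/11 + 819/11 + 798/11) = 147/11, so the P-coordinate is (147/11)/(147/2) = 2/11.
[PSR] = ½·(0·(4/11−11) + (63/11)·(11−5) + 7·(5−(4/11))) = ½·(0 + 378/11 + 357/11) = 735/22, so the Q-coordinate is 5/11.
[PQS] = ½·(0·(-10−(4/11)) + 7·(4/11−5) + (63/11)·(5−(-10))) = ½·(0 − 357/11 + 945/11) = 294/11, so the R-coordinate is 4/11.

(2/11, 5/11, 4/11)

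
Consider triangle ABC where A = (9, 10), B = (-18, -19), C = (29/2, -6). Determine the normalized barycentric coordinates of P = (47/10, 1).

Signed area of the reference triangle: [ABC] = ½·(9·(-19−(-6)) + (-18)·(-6−10) + (29/2)·(10−(-19))) = ½·(-117 + 288 + 841/2) = 1183/4.
[PBC] = ½·((47/10)·(-19−(-6)) + (-18)·(-6−1) + (29/2)·(1−(-19))) = ½·(-611/10 + 126 + 290) = 3549/20, so the A-coordinate is (3549/20)/(1183/4) = 3/5.
[APC] = ½·(9·(1−(-6)) + (47/10)·(-6−10) + (29/2)·(10−1)) = ½·(63 − 376/5 + 261/2) = 1183/20, so the B-coordinate is 1/5.
[ABP] = ½·(9·(-19−1) + (-18)·(1−10) + (47/10)·(10−(-19))) = ½·(-180 + 162 + 1363/10) = 1183/20, so the C-coordinate is 1/5.
Check: 3/5 + 1/5 + 1/5 = 1.

(3/5, 1/5, 1/5)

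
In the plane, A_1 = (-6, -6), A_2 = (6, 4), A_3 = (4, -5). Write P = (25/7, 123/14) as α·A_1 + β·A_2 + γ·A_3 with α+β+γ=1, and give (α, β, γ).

(5/14, 11/7, -13/14)

Signed area of the reference triangle: [A_1A_2A_3] = ½·((-6)·(4−(-5)) + 6·(-5−(-6)) + 4·(-6−4)) = ½·(-54 + 6 − 40) = -44.
[PA_2A_3] = ½·((25/7)·(4−(-5)) + 6·(-5−(123/14)) + 4·(123/14−4)) = ½·(225/7 − 579/7 + 134/7) = -110/7, so the A_1-coordinate is (-110/7)/(-44) = 5/14.
[A_1PA_3] = ½·((-6)·(123/14−(-5)) + (25/7)·(-5−(-6)) + 4·(-6−(123/14))) = ½·(-579/7 + 25/7 − 414/7) = -484/7, so the A_2-coordinate is 11/7.
[A_1A_2P] = ½·((-6)·(4−(123/14)) + 6·(123/14−(-6)) + (25/7)·(-6−4)) = ½·(201/7 + 621/7 − 250/7) = 286/7, so the A_3-coordinate is -13/14.
Check: 5/14 + 11/7 − 13/14 = 1.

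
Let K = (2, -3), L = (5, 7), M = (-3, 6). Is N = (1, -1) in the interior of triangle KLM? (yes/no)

Barycentric coordinates of N: (60/77, 1/77, 16/77).
The three coordinates are positive, positive, positive; a point is interior exactly when all three are positive.

yes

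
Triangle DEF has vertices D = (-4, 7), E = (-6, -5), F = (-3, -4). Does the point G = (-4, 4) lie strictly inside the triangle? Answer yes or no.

yes

Barycentric coordinates of G: (25/34, 3/34, 3/17).
The three coordinates are positive, positive, positive; a point is interior exactly when all three are positive.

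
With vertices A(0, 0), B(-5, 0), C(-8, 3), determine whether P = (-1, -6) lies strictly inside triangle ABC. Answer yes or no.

Barycentric coordinates of P: (-2/5, 17/5, -2).
The three coordinates are negative, positive, negative; a point is interior exactly when all three are positive.

no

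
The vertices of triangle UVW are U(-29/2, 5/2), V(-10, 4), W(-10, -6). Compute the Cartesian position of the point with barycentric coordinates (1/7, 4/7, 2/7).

(-149/14, 13/14)

P = (1/7)·U + (4/7)·V + (2/7)·W.
x-coordinate: (1/7)·(-29/2) + (4/7)·(-10) + (2/7)·(-10) = -149/14.
y-coordinate: (1/7)·(5/2) + (4/7)·4 + (2/7)·(-6) = 13/14.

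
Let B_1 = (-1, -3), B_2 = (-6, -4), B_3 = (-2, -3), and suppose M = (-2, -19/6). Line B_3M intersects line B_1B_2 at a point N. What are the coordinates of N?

Barycentric coordinates of M with respect to B_1B_2B_3: (2/3, 1/6, 1/6).
On side B_1B_2 the B_3-coordinate is zero; dropping M's B_3-weight 1/6 and renormalizing the remaining 2/3 : 1/6 gives weights 4/5, 1/5 on B_1, B_2.
N = (4/5)·(-1, -3) + (1/5)·(-6, -4) = (-2, -16/5).

(-2, -16/5)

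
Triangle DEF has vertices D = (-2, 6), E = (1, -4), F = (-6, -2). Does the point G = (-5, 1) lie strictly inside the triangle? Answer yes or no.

no

Barycentric coordinates of G: (23/64, -1/16, 45/64).
The three coordinates are positive, negative, positive; a point is interior exactly when all three are positive.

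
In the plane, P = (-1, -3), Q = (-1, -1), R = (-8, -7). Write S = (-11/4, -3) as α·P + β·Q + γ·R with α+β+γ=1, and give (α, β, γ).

(1/4, 1/2, 1/4)

Signed area of the reference triangle: [PQR] = ½·((-1)·(-1−(-7)) + (-1)·(-7−(-3)) + (-8)·(-3−(-1))) = ½·(-6 + 4 + 16) = 7.
[SQR] = ½·((-11/4)·(-1−(-7)) + (-1)·(-7−(-3)) + (-8)·(-3−(-1))) = ½·(-33/2 + 4 + 16) = 7/4, so the P-coordinate is (7/4)/7 = 1/4.
[PSR] = ½·((-1)·(-3−(-7)) + (-11/4)·(-7−(-3)) + (-8)·(-3−(-3))) = ½·(-4 + 11 + 0) = 7/2, so the Q-coordinate is 1/2.
[PQS] = ½·((-1)·(-1−(-3)) + (-1)·(-3−(-3)) + (-11/4)·(-3−(-1))) = ½·(-2 + 0 + 11/2) = 7/4, so the R-coordinate is 1/4.
Check: 1/4 + 1/2 + 1/4 = 1.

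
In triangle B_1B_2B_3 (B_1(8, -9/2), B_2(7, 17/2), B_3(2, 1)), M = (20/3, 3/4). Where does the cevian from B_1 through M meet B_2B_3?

Barycentric coordinates of M with respect to B_1B_2B_3: (1/2, 1/3, 1/6).
On side B_2B_3 the B_1-coordinate is zero; dropping M's B_1-weight 1/2 and renormalizing the remaining 1/3 : 1/6 gives weights 2/3, 1/3 on B_2, B_3.
N = (2/3)·(7, 17/2) + (1/3)·(2, 1) = (16/3, 6).

(16/3, 6)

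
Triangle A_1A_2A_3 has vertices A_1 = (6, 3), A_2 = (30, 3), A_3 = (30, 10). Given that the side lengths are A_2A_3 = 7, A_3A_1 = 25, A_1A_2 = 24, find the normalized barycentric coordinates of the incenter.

The incenter has barycentric coordinates proportional to the opposite side lengths: (7 : 25 : 24).
Normalizing by 7+25+24 = 56 gives (1/8, 25/56, 3/7).

(1/8, 25/56, 3/7)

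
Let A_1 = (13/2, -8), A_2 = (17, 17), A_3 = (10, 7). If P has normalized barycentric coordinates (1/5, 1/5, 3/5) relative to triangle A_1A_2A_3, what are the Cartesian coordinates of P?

(107/10, 6)

P = (1/5)·A_1 + (1/5)·A_2 + (3/5)·A_3.
x-coordinate: (1/5)·(13/2) + (1/5)·17 + (3/5)·10 = 107/10.
y-coordinate: (1/5)·(-8) + (1/5)·17 + (3/5)·7 = 6.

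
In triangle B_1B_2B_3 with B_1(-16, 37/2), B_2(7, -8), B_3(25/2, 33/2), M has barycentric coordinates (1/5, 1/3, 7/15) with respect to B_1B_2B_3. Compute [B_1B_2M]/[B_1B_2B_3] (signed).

The signed ratio [B_1B_2M]/[B_1B_2B_3] equals the barycentric coordinate of M at vertex B_3, which is 7/15.

7/15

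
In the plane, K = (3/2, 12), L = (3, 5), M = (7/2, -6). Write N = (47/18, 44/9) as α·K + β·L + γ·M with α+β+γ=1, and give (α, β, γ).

Signed area of the reference triangle: [KLM] = ½·((3/2)·(5−(-6)) + 3·(-6−12) + (7/2)·(12−5)) = ½·(33/2 − 54 + 49/2) = -13/2.
[NLM] = ½·((47/18)·(5−(-6)) + 3·(-6−(44/9)) + (7/2)·(44/9−5)) = ½·(517/18 − 98/3 − 7/18) = -13/6, so the K-coordinate is (-13/6)/(-13/2) = 1/3.
[KNM] = ½·((3/2)·(44/9−(-6)) + (47/18)·(-6−12) + (7/2)·(12−(44/9))) = ½·(49/3 − 47 + 224/9) = -26/9, so the L-coordinate is 4/9.
[KLN] = ½·((3/2)·(5−(44/9)) + 3·(44/9−12) + (47/18)·(12−5)) = ½·(1/6 − 64/3 + 329/18) = -13/9, so the M-coordinate is 2/9.
Check: 1/3 + 4/9 + 2/9 = 1.

(1/3, 4/9, 2/9)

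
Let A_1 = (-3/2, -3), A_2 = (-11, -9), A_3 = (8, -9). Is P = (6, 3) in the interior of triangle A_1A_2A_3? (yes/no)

Barycentric coordinates of P: (2, -17/19, -2/19).
The three coordinates are positive, negative, negative; a point is interior exactly when all three are positive.

no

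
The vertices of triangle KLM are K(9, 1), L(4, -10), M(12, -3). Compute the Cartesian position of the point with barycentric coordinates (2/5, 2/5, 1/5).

(38/5, -21/5)

N = (2/5)·K + (2/5)·L + (1/5)·M.
x-coordinate: (2/5)·9 + (2/5)·4 + (1/5)·12 = 38/5.
y-coordinate: (2/5)·1 + (2/5)·(-10) + (1/5)·(-3) = -21/5.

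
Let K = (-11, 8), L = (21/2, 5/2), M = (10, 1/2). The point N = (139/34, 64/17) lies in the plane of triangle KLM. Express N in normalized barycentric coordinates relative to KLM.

(5/17, 9/17, 3/17)

Signed area of the reference triangle: [KLM] = ½·((-11)·(5/2−(1/2)) + (21/2)·(1/2−8) + 10·(8−(5/2))) = ½·(-22 − 315/4 + 55) = -183/8.
[NLM] = ½·((139/34)·(5/2−(1/2)) + (21/2)·(1/2−(64/17)) + 10·(64/17−(5/2))) = ½·(139/17 − 2331/68 + 215/17) = -915/136, so the K-coordinate is (-915/136)/(-183/8) = 5/17.
[KNM] = ½·((-11)·(64/17−(1/2)) + (139/34)·(1/2−8) + 10·(8−(64/17))) = ½·(-1221/34 − 2085/68 + 720/17) = -1647/136, so the L-coordinate is 9/17.
[KLN] = ½·((-11)·(5/2−(64/17)) + (21/2)·(64/17−8) + (139/34)·(8−(5/2))) = ½·(473/34 − 756/17 + 1529/68) = -549/136, so the M-coordinate is 3/17.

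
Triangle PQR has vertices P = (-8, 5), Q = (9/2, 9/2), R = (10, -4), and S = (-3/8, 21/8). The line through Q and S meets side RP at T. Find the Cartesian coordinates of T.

(-2, 2)

Barycentric coordinates of S with respect to PQR: (1/2, 1/4, 1/4).
On side RP the Q-coordinate is zero; dropping S's Q-weight 1/4 and renormalizing the remaining 1/4 : 1/2 gives weights 1/3, 2/3 on R, P.
T = (1/3)·(10, -4) + (2/3)·(-8, 5) = (-2, 2).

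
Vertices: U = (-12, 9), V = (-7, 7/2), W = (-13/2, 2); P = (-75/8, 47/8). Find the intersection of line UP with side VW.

Barycentric coordinates of P with respect to UVW: (1/2, 1/4, 1/4).
On side VW the U-coordinate is zero; dropping P's U-weight 1/2 and renormalizing the remaining 1/4 : 1/4 gives weights 1/2, 1/2 on V, W.
Q = (1/2)·(-7, 7/2) + (1/2)·(-13/2, 2) = (-27/4, 11/4).

(-27/4, 11/4)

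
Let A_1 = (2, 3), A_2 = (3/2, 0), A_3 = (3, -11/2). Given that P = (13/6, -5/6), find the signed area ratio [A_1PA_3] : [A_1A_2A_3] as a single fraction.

[A_1A_2A_3] = ½·(2·(0−(-11/2)) + (3/2)·(-11/2−3) + 3·(3−0)) = ½·(11 − 51/4 + 9) = 29/8.
[A_1PA_3] = ½·(2·(-5/6−(-11/2)) + (13/6)·(-11/2−3) + 3·(3−(-5/6))) = ½·(28/3 − 221/12 + 23/2) = 29/24, so the ratio is (29/24)/(29/8) = 1/3.

1/3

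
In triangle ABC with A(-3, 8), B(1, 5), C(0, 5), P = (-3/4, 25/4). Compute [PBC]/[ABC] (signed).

5/12

[ABC] = ½·((-3)·(5−5) + 1·(5−8) + 0·(8−5)) = ½·(0 − 3 + 0) = -3/2.
[PBC] = ½·((-3/4)·(5−5) + 1·(5−(25/4)) + 0·(25/4−5)) = ½·(0 − 5/4 + 0) = -5/8, so the ratio is (-5/8)/(-3/2) = 5/12.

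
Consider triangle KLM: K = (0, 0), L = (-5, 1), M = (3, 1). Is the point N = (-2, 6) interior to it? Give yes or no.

Barycentric coordinates of N: (-5, 5/2, 7/2).
The three coordinates are negative, positive, positive; a point is interior exactly when all three are positive.

no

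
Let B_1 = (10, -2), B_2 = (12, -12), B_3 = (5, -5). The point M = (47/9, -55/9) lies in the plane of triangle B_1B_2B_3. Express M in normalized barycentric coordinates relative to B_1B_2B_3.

(-1/9, 1/9, 1)

Signed area of the reference triangle: [B_1B_2B_3] = ½·(10·(-12−(-5)) + 12·(-5−(-2)) + 5·(-2−(-12))) = ½·(-70 − 36 + 50) = -28.
[MB_2B_3] = ½·((47/9)·(-12−(-5)) + 12·(-5−(-55/9)) + 5·(-55/9−(-12))) = ½·(-329/9 + 40/3 + 265/9) = 28/9, so the B_1-coordinate is (28/9)/(-28) = -1/9.
[B_1MB_3] = ½·(10·(-55/9−(-5)) + (47/9)·(-5−(-2)) + 5·(-2−(-55/9))) = ½·(-100/9 − 47/3 + 185/9) = -28/9, so the B_2-coordinate is 1/9.
[B_1B_2M] = ½·(10·(-12−(-55/9)) + 12·(-55/9−(-2)) + (47/9)·(-2−(-12))) = ½·(-530/9 − 148/3 + 470/9) = -28, so the B_3-coordinate is 1.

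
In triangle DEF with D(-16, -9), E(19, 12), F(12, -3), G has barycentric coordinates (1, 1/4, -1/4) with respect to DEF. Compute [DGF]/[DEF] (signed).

1/4

The signed ratio [DGF]/[DEF] equals the barycentric coordinate of G at vertex E, which is 1/4.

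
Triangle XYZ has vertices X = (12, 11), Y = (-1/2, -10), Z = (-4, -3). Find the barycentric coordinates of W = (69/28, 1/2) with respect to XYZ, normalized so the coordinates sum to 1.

(5/14, 3/14, 3/7)

Signed area of the reference triangle: [XYZ] = ½·(12·(-10−(-3)) + (-1/2)·(-3−11) + (-4)·(11−(-10))) = ½·(-84 + 7 − 84) = -161/2.
[WYZ] = ½·((69/28)·(-10−(-3)) + (-1/2)·(-3−(1/2)) + (-4)·(1/2−(-10))) = ½·(-69/4 + 7/4 − 42) = -115/4, so the X-coordinate is (-115/4)/(-161/2) = 5/14.
[XWZ] = ½·(12·(1/2−(-3)) + (69/28)·(-3−11) + (-4)·(11−(1/2))) = ½·(42 − 69/2 − 42) = -69/4, so the Y-coordinate is 3/14.
[XYW] = ½·(12·(-10−(1/2)) + (-1/2)·(1/2−11) + (69/28)·(11−(-10))) = ½·(-126 + 21/4 + 207/4) = -69/2, so the Z-coordinate is 3/7.
Check: 5/14 + 3/14 + 3/7 = 1.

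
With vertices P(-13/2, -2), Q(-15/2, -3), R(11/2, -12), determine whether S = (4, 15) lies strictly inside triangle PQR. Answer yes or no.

Barycentric coordinates of S: (675/44, -309/22, -13/44).
The three coordinates are positive, negative, negative; a point is interior exactly when all three are positive.

no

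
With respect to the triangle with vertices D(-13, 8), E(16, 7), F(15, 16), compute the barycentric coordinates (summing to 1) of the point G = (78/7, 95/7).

Signed area of the reference triangle: [DEF] = ½·((-13)·(7−16) + 16·(16−8) + 15·(8−7)) = ½·(117 + 128 + 15) = 130.
[GEF] = ½·((78/7)·(7−16) + 16·(16−(95/7)) + 15·(95/7−7)) = ½·(-702/7 + 272/7 + 690/7) = 130/7, so the D-coordinate is (130/7)/130 = 1/7.
[DGF] = ½·((-13)·(95/7−16) + (78/7)·(16−8) + 15·(8−(95/7))) = ½·(221/7 + 624/7 − 585/7) = 130/7, so the E-coordinate is 1/7.
[DEG] = ½·((-13)·(7−(95/7)) + 16·(95/7−8) + (78/7)·(8−7)) = ½·(598/7 + 624/7 + 78/7) = 650/7, so the F-coordinate is 5/7.
Check: 1/7 + 1/7 + 5/7 = 1.

(1/7, 1/7, 5/7)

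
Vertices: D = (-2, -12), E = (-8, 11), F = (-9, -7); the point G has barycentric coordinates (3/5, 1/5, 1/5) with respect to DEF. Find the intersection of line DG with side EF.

(-17/2, 2)

Line DG meets EF where the D-coordinate vanishes; zeroing G's D-weight and renormalizing leaves E, F-weights 1/5 : 1/5 → (1/2, 1/2).
So H = (1/2)·E + (1/2)·F = (-17/2, 2).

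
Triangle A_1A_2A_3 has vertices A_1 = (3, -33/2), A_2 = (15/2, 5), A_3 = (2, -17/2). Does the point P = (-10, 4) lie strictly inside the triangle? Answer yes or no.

no

Barycentric coordinates of P: (-923/230, -167/115, 1487/230).
The three coordinates are negative, negative, positive; a point is interior exactly when all three are positive.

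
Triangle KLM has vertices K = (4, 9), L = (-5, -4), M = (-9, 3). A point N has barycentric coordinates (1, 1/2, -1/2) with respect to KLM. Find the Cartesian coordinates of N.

N = 1·K + (1/2)·L + (-1/2)·M.
x-coordinate: 1·4 + (1/2)·(-5) + (-1/2)·(-9) = 6.
y-coordinate: 1·9 + (1/2)·(-4) + (-1/2)·3 = 11/2.

(6, 11/2)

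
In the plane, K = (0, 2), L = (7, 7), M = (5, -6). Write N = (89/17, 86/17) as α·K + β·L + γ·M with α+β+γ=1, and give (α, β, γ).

Signed area of the reference triangle: [KLM] = ½·(0·(7−(-6)) + 7·(-6−2) + 5·(2−7)) = ½·(0 − 56 − 25) = -81/2.
[NLM] = ½·((89/17)·(7−(-6)) + 7·(-6−(86/17)) + 5·(86/17−7)) = ½·(1157/17 − 1316/17 − 165/17) = -162/17, so the K-coordinate is (-162/17)/(-81/2) = 4/17.
[KNM] = ½·(0·(86/17−(-6)) + (89/17)·(-6−2) + 5·(2−(86/17))) = ½·(0 − 712/17 − 260/17) = -486/17, so the L-coordinate is 12/17.
[KLN] = ½·(0·(7−(86/17)) + 7·(86/17−2) + (89/17)·(2−7)) = ½·(0 + 364/17 − 445/17) = -81/34, so the M-coordinate is 1/17.
Check: 4/17 + 12/17 + 1/17 = 1.

(4/17, 12/17, 1/17)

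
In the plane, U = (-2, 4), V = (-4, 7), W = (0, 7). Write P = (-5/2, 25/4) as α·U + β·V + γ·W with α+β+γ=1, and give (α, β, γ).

Signed area of the reference triangle: [UVW] = ½·((-2)·(7−7) + (-4)·(7−4) + 0·(4−7)) = ½·(0 − 12 + 0) = -6.
[PVW] = ½·((-5/2)·(7−7) + (-4)·(7−(25/4)) + 0·(25/4−7)) = ½·(0 − 3 + 0) = -3/2, so the U-coordinate is (-3/2)/(-6) = 1/4.
[UPW] = ½·((-2)·(25/4−7) + (-5/2)·(7−4) + 0·(4−(25/4))) = ½·(3/2 − 15/2 + 0) = -3, so the V-coordinate is 1/2.
[UVP] = ½·((-2)·(7−(25/4)) + (-4)·(25/4−4) + (-5/2)·(4−7)) = ½·(-3/2 − 9 + 15/2) = -3/2, so the W-coordinate is 1/4.

(1/4, 1/2, 1/4)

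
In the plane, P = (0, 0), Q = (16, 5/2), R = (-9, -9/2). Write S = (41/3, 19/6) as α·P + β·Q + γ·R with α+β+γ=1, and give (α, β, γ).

(2/3, 2/3, -1/3)

Signed area of the reference triangle: [PQR] = ½·(0·(5/2−(-9/2)) + 16·(-9/2−0) + (-9)·(0−(5/2))) = ½·(0 − 72 + 45/2) = -99/4.
[SQR] = ½·((41/3)·(5/2−(-9/2)) + 16·(-9/2−(19/6)) + (-9)·(19/6−(5/2))) = ½·(287/3 − 368/3 − 6) = -33/2, so the P-coordinate is (-33/2)/(-99/4) = 2/3.
[PSR] = ½·(0·(19/6−(-9/2)) + (41/3)·(-9/2−0) + (-9)·(0−(19/6))) = ½·(0 − 123/2 + 57/2) = -33/2, so the Q-coordinate is 2/3.
[PQS] = ½·(0·(5/2−(19/6)) + 16·(19/6−0) + (41/3)·(0−(5/2))) = ½·(0 + 152/3 − 205/6) = 33/4, so the R-coordinate is -1/3.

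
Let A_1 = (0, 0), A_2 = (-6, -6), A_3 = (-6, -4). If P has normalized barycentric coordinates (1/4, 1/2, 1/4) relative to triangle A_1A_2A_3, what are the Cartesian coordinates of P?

(-9/2, -4)

P = (1/4)·A_1 + (1/2)·A_2 + (1/4)·A_3.
x-coordinate: (1/4)·0 + (1/2)·(-6) + (1/4)·(-6) = -9/2.
y-coordinate: (1/4)·0 + (1/2)·(-6) + (1/4)·(-4) = -4.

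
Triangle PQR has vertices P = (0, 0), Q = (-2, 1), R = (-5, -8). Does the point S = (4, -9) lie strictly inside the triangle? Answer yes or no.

no

Barycentric coordinates of S: (4, -11/3, 2/3).
The three coordinates are positive, negative, positive; a point is interior exactly when all three are positive.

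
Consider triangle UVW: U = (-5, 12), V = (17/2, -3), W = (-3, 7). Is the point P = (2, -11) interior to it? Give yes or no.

no

Barycentric coordinates of P: (-314/75, -22/75, 137/25).
The three coordinates are negative, negative, positive; a point is interior exactly when all three are positive.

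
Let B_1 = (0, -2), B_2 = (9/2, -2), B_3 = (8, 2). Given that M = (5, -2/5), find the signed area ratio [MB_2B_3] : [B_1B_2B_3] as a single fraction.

1/5

[B_1B_2B_3] = ½·(0·(-2−2) + (9/2)·(2−(-2)) + 8·(-2−(-2))) = ½·(0 + 18 + 0) = 9.
[MB_2B_3] = ½·(5·(-2−2) + (9/2)·(2−(-2/5)) + 8·(-2/5−(-2))) = ½·(-20 + 54/5 + 64/5) = 9/5, so the ratio is (9/5)/9 = 1/5.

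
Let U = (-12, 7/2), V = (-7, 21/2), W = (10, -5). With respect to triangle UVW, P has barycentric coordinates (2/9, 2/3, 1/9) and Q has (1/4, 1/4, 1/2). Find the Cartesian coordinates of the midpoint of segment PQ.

Barycentric coordinates of the midpoint are the average: (17/72, 11/24, 11/36).
Converting: (17/72)·U + (11/24)·V + (11/36)·W = (-215/72, 37/9).

(-215/72, 37/9)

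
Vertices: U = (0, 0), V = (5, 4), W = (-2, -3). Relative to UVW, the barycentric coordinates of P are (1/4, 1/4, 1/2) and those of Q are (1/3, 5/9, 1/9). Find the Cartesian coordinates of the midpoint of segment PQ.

(101/72, 25/36)

Barycentric coordinates of the midpoint are the average: (7/24, 29/72, 11/36).
Converting: (7/24)·U + (29/72)·V + (11/36)·W = (101/72, 25/36).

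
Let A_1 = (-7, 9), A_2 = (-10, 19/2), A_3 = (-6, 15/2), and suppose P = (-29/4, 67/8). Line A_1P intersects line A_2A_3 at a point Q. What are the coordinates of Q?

Barycentric coordinates of P with respect to A_1A_2A_3: (1/4, 1/4, 1/2).
On side A_2A_3 the A_1-coordinate is zero; dropping P's A_1-weight 1/4 and renormalizing the remaining 1/4 : 1/2 gives weights 1/3, 2/3 on A_2, A_3.
Q = (1/3)·(-10, 19/2) + (2/3)·(-6, 15/2) = (-22/3, 49/6).

(-22/3, 49/6)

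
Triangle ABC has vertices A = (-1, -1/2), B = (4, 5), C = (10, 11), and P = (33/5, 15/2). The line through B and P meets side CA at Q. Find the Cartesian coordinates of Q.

(29/4, 65/8)

Barycentric coordinates of P with respect to ABC: (1/5, 1/5, 3/5).
On side CA the B-coordinate is zero; dropping P's B-weight 1/5 and renormalizing the remaining 3/5 : 1/5 gives weights 3/4, 1/4 on C, A.
Q = (3/4)·(10, 11) + (1/4)·(-1, -1/2) = (29/4, 65/8).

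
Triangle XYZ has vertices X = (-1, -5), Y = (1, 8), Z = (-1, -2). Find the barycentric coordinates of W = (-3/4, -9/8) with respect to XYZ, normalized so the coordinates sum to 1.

(1/8, 1/8, 3/4)

Signed area of the reference triangle: [XYZ] = ½·((-1)·(8−(-2)) + 1·(-2−(-5)) + (-1)·(-5−8)) = ½·(-10 + 3 + 13) = 3.
[WYZ] = ½·((-3/4)·(8−(-2)) + 1·(-2−(-9/8)) + (-1)·(-9/8−8)) = ½·(-15/2 − 7/8 + 73/8) = 3/8, so the X-coordinate is (3/8)/3 = 1/8.
[XWZ] = ½·((-1)·(-9/8−(-2)) + (-3/4)·(-2−(-5)) + (-1)·(-5−(-9/8))) = ½·(-7/8 − 9/4 + 31/8) = 3/8, so the Y-coordinate is 1/8.
[XYW] = ½·((-1)·(8−(-9/8)) + 1·(-9/8−(-5)) + (-3/4)·(-5−8)) = ½·(-73/8 + 31/8 + 39/4) = 9/4, so the Z-coordinate is 3/4.
Check: 1/8 + 1/8 + 3/4 = 1.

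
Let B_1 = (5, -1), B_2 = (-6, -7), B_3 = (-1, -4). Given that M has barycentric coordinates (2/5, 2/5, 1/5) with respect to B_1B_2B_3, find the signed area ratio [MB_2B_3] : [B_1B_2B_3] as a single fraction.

2/5

The signed ratio [MB_2B_3]/[B_1B_2B_3] equals the barycentric coordinate of M at vertex B_1, which is 2/5.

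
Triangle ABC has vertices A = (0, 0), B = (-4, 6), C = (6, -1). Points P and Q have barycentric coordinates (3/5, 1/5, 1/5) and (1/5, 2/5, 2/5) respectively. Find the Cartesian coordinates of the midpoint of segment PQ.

(3/5, 3/2)

Barycentric coordinates of the midpoint are the average: (2/5, 3/10, 3/10).
Converting: (2/5)·A + (3/10)·B + (3/10)·C = (3/5, 3/2).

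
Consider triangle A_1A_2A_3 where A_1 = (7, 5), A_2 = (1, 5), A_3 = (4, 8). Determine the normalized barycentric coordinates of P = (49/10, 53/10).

(3/5, 3/10, 1/10)

Signed area of the reference triangle: [A_1A_2A_3] = ½·(7·(5−8) + 1·(8−5) + 4·(5−5)) = ½·(-21 + 3 + 0) = -9.
[PA_2A_3] = ½·((49/10)·(5−8) + 1·(8−(53/10)) + 4·(53/10−5)) = ½·(-147/10 + 27/10 + 6/5) = -27/5, so the A_1-coordinate is (-27/5)/(-9) = 3/5.
[A_1PA_3] = ½·(7·(53/10−8) + (49/10)·(8−5) + 4·(5−(53/10))) = ½·(-189/10 + 147/10 − 6/5) = -27/10, so the A_2-coordinate is 3/10.
[A_1A_2P] = ½·(7·(5−(53/10)) + 1·(53/10−5) + (49/10)·(5−5)) = ½·(-21/10 + 3/10 + 0) = -9/10, so the A_3-coordinate is 1/10.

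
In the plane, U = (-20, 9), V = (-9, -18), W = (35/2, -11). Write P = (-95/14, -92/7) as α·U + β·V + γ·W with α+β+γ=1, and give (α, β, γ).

Signed area of the reference triangle: [UVW] = ½·((-20)·(-18−(-11)) + (-9)·(-11−9) + (35/2)·(9−(-18))) = ½·(140 + 180 + 945/2) = 1585/4.
[PVW] = ½·((-95/14)·(-18−(-11)) + (-9)·(-11−(-92/7)) + (35/2)·(-92/7−(-18))) = ½·(95/2 − 135/7 + 85) = 1585/28, so the U-coordinate is (1585/28)/(1585/4) = 1/7.
[UPW] = ½·((-20)·(-92/7−(-11)) + (-95/14)·(-11−9) + (35/2)·(9−(-92/7))) = ½·(300/7 + 950/7 + 775/2) = 7925/28, so the V-coordinate is 5/7.
[UVP] = ½·((-20)·(-18−(-92/7)) + (-9)·(-92/7−9) + (-95/14)·(9−(-18))) = ½·(680/7 + 1395/7 − 2565/14) = 1585/28, so the W-coordinate is 1/7.
Check: 1/7 + 5/7 + 1/7 = 1.

(1/7, 5/7, 1/7)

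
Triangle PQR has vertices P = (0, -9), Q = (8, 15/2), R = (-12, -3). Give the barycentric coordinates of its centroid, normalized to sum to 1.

(1/3, 1/3, 1/3)

The centroid is the average of the vertices, so each weight is 1/3.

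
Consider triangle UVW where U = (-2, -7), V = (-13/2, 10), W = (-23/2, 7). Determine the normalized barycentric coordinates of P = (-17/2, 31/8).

(1/4, 1/8, 5/8)

Signed area of the reference triangle: [UVW] = ½·((-2)·(10−7) + (-13/2)·(7−(-7)) + (-23/2)·(-7−10)) = ½·(-6 − 91 + 391/2) = 197/4.
[PVW] = ½·((-17/2)·(10−7) + (-13/2)·(7−(31/8)) + (-23/2)·(31/8−10)) = ½·(-51/2 − 325/16 + 1127/16) = 197/16, so the U-coordinate is (197/16)/(197/4) = 1/4.
[UPW] = ½·((-2)·(31/8−7) + (-17/2)·(7−(-7)) + (-23/2)·(-7−(31/8))) = ½·(25/4 − 119 + 2001/16) = 197/32, so the V-coordinate is 1/8.
[UVP] = ½·((-2)·(10−(31/8)) + (-13/2)·(31/8−(-7)) + (-17/2)·(-7−10)) = ½·(-49/4 − 1131/16 + 289/2) = 985/32, so the W-coordinate is 5/8.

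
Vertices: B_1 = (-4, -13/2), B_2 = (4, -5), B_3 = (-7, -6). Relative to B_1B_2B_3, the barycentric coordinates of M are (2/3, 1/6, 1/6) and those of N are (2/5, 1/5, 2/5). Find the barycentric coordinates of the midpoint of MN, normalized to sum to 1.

Since both coordinate triples sum to 1, the midpoint's barycentrics are the componentwise average.
(2/3+2/5)/2 = 8/15; similarly 11/60 and 17/60.

(8/15, 11/60, 17/60)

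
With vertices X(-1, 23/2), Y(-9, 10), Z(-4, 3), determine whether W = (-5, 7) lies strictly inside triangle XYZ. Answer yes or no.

yes

Barycentric coordinates of W: (26/127, 41/127, 60/127).
The three coordinates are positive, positive, positive; a point is interior exactly when all three are positive.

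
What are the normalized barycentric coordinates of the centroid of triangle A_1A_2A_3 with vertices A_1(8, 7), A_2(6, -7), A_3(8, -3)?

(1/3, 1/3, 1/3)

The centroid is the average of the vertices, so each weight is 1/3.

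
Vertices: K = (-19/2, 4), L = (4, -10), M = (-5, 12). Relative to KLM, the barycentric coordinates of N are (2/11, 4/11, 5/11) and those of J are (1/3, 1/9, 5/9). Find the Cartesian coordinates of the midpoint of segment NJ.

(-177/44, 467/99)

Barycentric coordinates of the midpoint are the average: (17/66, 47/198, 50/99).
Converting: (17/66)·K + (47/198)·L + (50/99)·M = (-177/44, 467/99).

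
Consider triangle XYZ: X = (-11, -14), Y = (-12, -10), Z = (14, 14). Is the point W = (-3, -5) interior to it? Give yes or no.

Barycentric coordinates of W: (43/64, 1/128, 41/128).
The three coordinates are positive, positive, positive; a point is interior exactly when all three are positive.

yes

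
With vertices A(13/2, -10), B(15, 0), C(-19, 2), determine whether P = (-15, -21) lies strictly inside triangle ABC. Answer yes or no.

Barycentric coordinates of P: (258/119, -359/238, 81/238).
The three coordinates are positive, negative, positive; a point is interior exactly when all three are positive.

no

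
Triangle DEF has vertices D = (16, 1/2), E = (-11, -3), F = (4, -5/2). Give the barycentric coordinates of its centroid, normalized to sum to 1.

(1/3, 1/3, 1/3)

The centroid is the average of the vertices, so each weight is 1/3.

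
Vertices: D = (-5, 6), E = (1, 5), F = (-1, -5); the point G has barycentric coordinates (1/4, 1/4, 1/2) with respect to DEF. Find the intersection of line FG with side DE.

(-2, 11/2)

Line FG meets DE where the F-coordinate vanishes; zeroing G's F-weight and renormalizing leaves D, E-weights 1/4 : 1/4 → (1/2, 1/2).
So H = (1/2)·D + (1/2)·E = (-2, 11/2).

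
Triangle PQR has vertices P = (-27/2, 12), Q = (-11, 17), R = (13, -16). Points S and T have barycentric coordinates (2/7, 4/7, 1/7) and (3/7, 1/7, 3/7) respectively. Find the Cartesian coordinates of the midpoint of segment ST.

Barycentric coordinates of the midpoint are the average: (5/14, 5/14, 2/7).
Converting: (5/14)·P + (5/14)·Q + (2/7)·R = (-141/28, 81/14).

(-141/28, 81/14)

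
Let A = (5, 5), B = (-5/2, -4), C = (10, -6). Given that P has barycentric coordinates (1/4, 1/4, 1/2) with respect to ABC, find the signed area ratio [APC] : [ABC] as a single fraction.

1/4

The signed ratio [APC]/[ABC] equals the barycentric coordinate of P at vertex B, which is 1/4.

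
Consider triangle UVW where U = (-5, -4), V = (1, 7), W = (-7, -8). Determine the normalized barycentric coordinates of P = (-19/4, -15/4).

(1/8, 1/4, 5/8)

Signed area of the reference triangle: [UVW] = ½·((-5)·(7−(-8)) + 1·(-8−(-4)) + (-7)·(-4−7)) = ½·(-75 − 4 + 77) = -1.
[PVW] = ½·((-19/4)·(7−(-8)) + 1·(-8−(-15/4)) + (-7)·(-15/4−7)) = ½·(-285/4 − 17/4 + 301/4) = -1/8, so the U-coordinate is (-1/8)/(-1) = 1/8.
[UPW] = ½·((-5)·(-15/4−(-8)) + (-19/4)·(-8−(-4)) + (-7)·(-4−(-15/4))) = ½·(-85/4 + 19 + 7/4) = -1/4, so the V-coordinate is 1/4.
[UVP] = ½·((-5)·(7−(-15/4)) + 1·(-15/4−(-4)) + (-19/4)·(-4−7)) = ½·(-215/4 + 1/4 + 209/4) = -5/8, so the W-coordinate is 5/8.
Check: 1/8 + 1/4 + 5/8 = 1.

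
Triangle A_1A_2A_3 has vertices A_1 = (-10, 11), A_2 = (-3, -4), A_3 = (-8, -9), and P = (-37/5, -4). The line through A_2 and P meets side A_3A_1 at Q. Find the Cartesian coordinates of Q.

(-17/2, -4)

Barycentric coordinates of P with respect to A_1A_2A_3: (1/5, 1/5, 3/5).
On side A_3A_1 the A_2-coordinate is zero; dropping P's A_2-weight 1/5 and renormalizing the remaining 3/5 : 1/5 gives weights 3/4, 1/4 on A_3, A_1.
Q = (3/4)·(-8, -9) + (1/4)·(-10, 11) = (-17/2, -4).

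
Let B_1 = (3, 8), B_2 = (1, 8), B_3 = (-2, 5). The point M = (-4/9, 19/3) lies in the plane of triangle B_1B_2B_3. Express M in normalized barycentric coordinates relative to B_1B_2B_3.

(1/9, 1/3, 5/9)

Signed area of the reference triangle: [B_1B_2B_3] = ½·(3·(8−5) + 1·(5−8) + (-2)·(8−8)) = ½·(9 − 3 + 0) = 3.
[MB_2B_3] = ½·((-4/9)·(8−5) + 1·(5−(19/3)) + (-2)·(19/3−8)) = ½·(-4/3 − 4/3 + 10/3) = 1/3, so the B_1-coordinate is (1/3)/3 = 1/9.
[B_1MB_3] = ½·(3·(19/3−5) + (-4/9)·(5−8) + (-2)·(8−(19/3))) = ½·(4 + 4/3 − 10/3) = 1, so the B_2-coordinate is 1/3.
[B_1B_2M] = ½·(3·(8−(19/3)) + 1·(19/3−8) + (-4/9)·(8−8)) = ½·(5 − 5/3 + 0) = 5/3, so the B_3-coordinate is 5/9.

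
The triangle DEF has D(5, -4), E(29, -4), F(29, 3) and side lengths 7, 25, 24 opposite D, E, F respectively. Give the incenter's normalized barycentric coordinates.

The incenter has barycentric coordinates proportional to the opposite side lengths: (7 : 25 : 24).
Normalizing by 7+25+24 = 56 gives (1/8, 25/56, 3/7).

(1/8, 25/56, 3/7)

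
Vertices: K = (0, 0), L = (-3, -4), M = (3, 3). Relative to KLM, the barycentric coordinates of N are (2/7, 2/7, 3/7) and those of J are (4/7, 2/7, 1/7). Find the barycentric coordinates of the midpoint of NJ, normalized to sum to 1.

Since both coordinate triples sum to 1, the midpoint's barycentrics are the componentwise average.
(2/7+4/7)/2 = 3/7; similarly 2/7 and 2/7.

(3/7, 2/7, 2/7)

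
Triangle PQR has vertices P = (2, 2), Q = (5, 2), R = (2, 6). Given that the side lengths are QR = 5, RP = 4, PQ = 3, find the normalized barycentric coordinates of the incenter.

The incenter has barycentric coordinates proportional to the opposite side lengths: (5 : 4 : 3).
Normalizing by 5+4+3 = 12 gives (5/12, 1/3, 1/4).

(5/12, 1/3, 1/4)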